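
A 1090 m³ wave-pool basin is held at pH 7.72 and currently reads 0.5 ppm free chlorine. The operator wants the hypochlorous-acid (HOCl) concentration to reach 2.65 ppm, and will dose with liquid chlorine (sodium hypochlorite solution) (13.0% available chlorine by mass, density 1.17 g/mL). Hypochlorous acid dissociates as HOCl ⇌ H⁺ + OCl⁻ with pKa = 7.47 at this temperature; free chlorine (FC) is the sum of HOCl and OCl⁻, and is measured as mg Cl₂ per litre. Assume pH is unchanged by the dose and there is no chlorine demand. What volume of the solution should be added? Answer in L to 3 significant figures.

Volume: 1090 m³ = 1,090,000 L.
[OCl⁻]/[HOCl] = 10^(pH − pKa) = 10^(7.72 − 7.47) = 1.778; fraction as HOCl = 1/(1 + 1.778) = 0.3599.
Free chlorine required for 2.65 ppm HOCl: 2.65 / 0.3599 = 7.362 ppm.
FC to add: 7.362 − 0.5 = 6.862 mg/L as Cl₂.
Cl₂ equivalent: 6.862 mg/L × 1,090,000 L = 7480 g.
Product at 13.0% available Cl: 7480 / 0.13 = 57,540 g.
Volume: 57,540 g ÷ 1.17 g/mL = 49,180 mL.

49.2 L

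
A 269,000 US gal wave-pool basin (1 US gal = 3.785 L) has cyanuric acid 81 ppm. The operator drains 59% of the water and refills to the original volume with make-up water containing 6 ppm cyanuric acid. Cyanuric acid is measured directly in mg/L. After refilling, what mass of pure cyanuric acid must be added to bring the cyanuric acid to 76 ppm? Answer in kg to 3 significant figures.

Volume: 269,000 US gal × 3.785 L/gal = 1,018,165 L.
After draining 59% and refilling: 81 × 0.41 + 6 × 0.59 = 36.75 ppm.
Deficit to target: 76 − 36.75 = 39.25 mg/L.
Mass: 39.25 mg/L × 1,018,165 L = 39,960 g cyanuric acid.

40.0 kg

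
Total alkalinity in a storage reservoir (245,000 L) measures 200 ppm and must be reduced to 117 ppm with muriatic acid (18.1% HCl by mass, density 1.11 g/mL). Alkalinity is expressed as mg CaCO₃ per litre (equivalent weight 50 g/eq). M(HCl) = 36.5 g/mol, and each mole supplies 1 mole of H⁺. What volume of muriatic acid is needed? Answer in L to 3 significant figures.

Alkalinity to neutralize: (200 − 117) = 83 mg/L as CaCO₃ × 245,000 L = 20,340 g as CaCO₃.
Equivalents of H⁺ required: 20,340 ÷ 50 g/eq = 406.7 eq = 406.7 mol HCl.
Mass of HCl: 406.7 × 36.5 = 14,840 g.
Mass of 18.1% solution: 14,840 / 0.181 = 82,010 g.
Volume: 82,010 g ÷ 1.11 g/mL = 73,890 mL.

73.9 L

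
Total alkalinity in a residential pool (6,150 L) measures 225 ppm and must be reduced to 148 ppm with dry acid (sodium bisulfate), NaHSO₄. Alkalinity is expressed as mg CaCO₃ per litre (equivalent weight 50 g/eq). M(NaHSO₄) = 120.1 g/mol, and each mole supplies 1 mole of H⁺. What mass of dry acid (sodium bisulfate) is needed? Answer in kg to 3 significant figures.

1.14 kg

Alkalinity to neutralize: (225 − 148) = 77 mg/L as CaCO₃ × 6,150 L = 473.6 g as CaCO₃.
Equivalents of H⁺ required: 473.6 ÷ 50 g/eq = 9.471 eq = 9.471 mol NaHSO₄.
Mass of NaHSO₄: 9.471 × 120.1 = 1137 g.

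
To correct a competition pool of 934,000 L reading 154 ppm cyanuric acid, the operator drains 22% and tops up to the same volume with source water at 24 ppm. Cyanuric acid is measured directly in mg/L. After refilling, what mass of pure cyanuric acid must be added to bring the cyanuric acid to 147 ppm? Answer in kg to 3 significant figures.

20.2 kg

After draining 22% and refilling: 154 × 0.78 + 24 × 0.22 = 125.4 ppm.
Deficit to target: 147 − 125.4 = 21.6 mg/L.
Mass: 21.6 mg/L × 934,000 L = 20,170 g cyanuric acid.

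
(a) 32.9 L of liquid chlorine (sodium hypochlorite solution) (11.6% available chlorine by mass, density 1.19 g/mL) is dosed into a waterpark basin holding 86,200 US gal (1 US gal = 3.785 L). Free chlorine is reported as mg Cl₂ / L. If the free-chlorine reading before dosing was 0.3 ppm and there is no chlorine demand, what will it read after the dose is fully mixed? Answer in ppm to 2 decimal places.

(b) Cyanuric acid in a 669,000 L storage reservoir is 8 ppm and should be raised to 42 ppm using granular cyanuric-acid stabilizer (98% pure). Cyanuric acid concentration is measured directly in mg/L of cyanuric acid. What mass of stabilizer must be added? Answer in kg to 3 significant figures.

(a) 14.22 ppm; (b) 23.2 kg

(a) Volume: 86,200 US gal × 3.785 L/gal = 326,267 L.
(a) Mass of solution: 32.9 L × 1000 mL/L × 1.19 g/mL = 39,150 g.
(a) Available chlorine delivered: 39,150 g × 0.116 = 4542 g as Cl₂.
(a) Concentration rise: 4542 g / 326,267 L = 13.92 mg/L = 13.92 ppm.
(a) Final FC: 0.3 + 13.92 = 14.22 ppm.

(b) CYA to add: (42 − 8) = 34 mg/L × 669,000 L = 22,750 g cyanuric acid.
(b) At 98% purity: 22,750 / 0.98 = 23,210 g product.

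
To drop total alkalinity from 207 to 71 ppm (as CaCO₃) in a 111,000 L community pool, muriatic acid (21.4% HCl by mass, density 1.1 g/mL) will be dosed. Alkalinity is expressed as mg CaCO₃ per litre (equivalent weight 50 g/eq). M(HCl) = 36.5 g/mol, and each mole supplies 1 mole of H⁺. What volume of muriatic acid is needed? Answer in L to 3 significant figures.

46.8 L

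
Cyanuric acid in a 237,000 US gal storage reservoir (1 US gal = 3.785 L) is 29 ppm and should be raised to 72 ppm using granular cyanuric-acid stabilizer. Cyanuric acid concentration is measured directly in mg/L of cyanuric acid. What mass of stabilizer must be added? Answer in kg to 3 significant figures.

Volume: 237,000 US gal × 3.785 L/gal = 897,045 L.
CYA to add: (72 − 29) = 43 mg/L × 897,045 L = 38,570 g cyanuric acid.

38.6 kg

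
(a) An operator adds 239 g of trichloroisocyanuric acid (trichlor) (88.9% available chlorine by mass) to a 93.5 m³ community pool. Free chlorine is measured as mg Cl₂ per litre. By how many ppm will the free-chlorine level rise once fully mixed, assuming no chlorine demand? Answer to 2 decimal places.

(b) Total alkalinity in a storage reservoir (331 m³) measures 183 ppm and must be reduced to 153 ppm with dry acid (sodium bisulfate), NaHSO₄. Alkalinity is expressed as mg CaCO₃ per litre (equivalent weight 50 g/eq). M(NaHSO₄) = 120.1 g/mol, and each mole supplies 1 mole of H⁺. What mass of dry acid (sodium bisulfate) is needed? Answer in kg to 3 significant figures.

(a) 2.27 ppm; (b) 23.9 kg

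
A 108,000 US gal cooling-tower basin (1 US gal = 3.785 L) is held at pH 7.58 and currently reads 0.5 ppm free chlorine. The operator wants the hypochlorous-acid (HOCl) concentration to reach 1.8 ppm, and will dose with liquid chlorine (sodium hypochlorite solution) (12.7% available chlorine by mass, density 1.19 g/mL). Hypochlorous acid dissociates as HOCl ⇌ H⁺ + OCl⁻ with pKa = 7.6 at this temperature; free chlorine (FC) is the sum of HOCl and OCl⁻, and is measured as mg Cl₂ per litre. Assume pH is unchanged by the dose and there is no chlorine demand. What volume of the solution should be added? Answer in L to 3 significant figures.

Volume: 108,000 US gal × 3.785 L/gal = 408,780 L.
[OCl⁻]/[HOCl] = 10^(pH − pKa) = 10^(7.58 − 7.6) = 0.955; fraction as HOCl = 1/(1 + 0.955) = 0.5115.
Free chlorine required for 1.8 ppm HOCl: 1.8 / 0.5115 = 3.519 ppm.
FC to add: 3.519 − 0.5 = 3.019 mg/L as Cl₂.
Cl₂ equivalent: 3.019 mg/L × 408,780 L = 1234 g.
Product at 12.7% available Cl: 1234 / 0.127 = 9717 g.
Volume: 9717 g ÷ 1.19 g/mL = 8166 mL.

8.17 L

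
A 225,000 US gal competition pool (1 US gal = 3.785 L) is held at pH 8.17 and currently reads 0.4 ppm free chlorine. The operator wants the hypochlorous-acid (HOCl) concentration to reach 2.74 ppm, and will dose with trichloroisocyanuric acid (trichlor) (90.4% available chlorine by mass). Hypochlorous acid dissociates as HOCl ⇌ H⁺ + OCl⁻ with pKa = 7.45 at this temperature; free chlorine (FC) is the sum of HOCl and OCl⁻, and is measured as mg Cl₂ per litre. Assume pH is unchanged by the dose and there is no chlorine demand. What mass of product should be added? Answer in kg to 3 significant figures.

15.8 kg

Volume: 225,000 US gal × 3.785 L/gal = 851,625 L.
[OCl⁻]/[HOCl] = 10^(pH − pKa) = 10^(8.17 − 7.45) = 5.248; fraction as HOCl = 1/(1 + 5.248) = 0.16.
Free chlorine required for 2.74 ppm HOCl: 2.74 / 0.16 = 17.12 ppm.
FC to add: 17.12 − 0.4 = 16.72 mg/L as Cl₂.
Cl₂ equivalent: 16.72 mg/L × 851,625 L = 14,240 g.
Product at 90.4% available Cl: 14,240 / 0.904 = 15,750 g.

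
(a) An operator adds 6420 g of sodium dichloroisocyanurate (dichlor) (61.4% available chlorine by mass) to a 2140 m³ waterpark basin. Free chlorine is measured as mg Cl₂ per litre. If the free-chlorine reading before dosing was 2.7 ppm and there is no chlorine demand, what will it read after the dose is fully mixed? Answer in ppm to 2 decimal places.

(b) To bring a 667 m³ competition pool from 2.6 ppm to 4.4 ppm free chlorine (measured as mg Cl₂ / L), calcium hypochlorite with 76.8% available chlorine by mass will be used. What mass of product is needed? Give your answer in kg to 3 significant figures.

(a) Volume: 2140 m³ = 2,140,000 L.
(a) Available chlorine delivered: 6420 g × 0.614 = 3942 g as Cl₂.
(a) Concentration rise: 3942 g / 2,140,000 L = 1.842 mg/L = 1.84 ppm.
(a) Final FC: 2.7 + 1.84 = 4.54 ppm.

(b) Volume: 667 m³ = 667,000 L.
(b) Chlorine deficit: 4.4 − 2.6 = 1.8 ppm = 1.8 mg/L as Cl₂.
(b) Cl₂ equivalent needed: 1.8 mg/L × 667,000 L = 1,201,000 mg = 1201 g.
(b) Product at 76.8% available chlorine: 1201 / 0.768 = 1563 g.

(a) 4.54 ppm; (b) 1.56 kg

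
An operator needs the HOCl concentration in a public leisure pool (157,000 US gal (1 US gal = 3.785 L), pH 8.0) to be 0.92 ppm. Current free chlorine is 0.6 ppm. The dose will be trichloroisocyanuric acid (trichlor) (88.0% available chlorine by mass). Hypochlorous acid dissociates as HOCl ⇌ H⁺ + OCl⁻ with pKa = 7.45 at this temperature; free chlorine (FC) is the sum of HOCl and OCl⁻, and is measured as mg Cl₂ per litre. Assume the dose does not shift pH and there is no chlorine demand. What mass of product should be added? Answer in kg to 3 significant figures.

Volume: 157,000 US gal × 3.785 L/gal = 594,245 L.
[OCl⁻]/[HOCl] = 10^(pH − pKa) = 10^(8.0 − 7.45) = 3.548; fraction as HOCl = 1/(1 + 3.548) = 0.2199.
Free chlorine required for 0.92 ppm HOCl: 0.92 / 0.2199 = 4.184 ppm.
FC to add: 4.184 − 0.6 = 3.584 mg/L as Cl₂.
Cl₂ equivalent: 3.584 mg/L × 594,245 L = 2130 g.
Product at 88.0% available Cl: 2130 / 0.88 = 2420 g.

2.42 kg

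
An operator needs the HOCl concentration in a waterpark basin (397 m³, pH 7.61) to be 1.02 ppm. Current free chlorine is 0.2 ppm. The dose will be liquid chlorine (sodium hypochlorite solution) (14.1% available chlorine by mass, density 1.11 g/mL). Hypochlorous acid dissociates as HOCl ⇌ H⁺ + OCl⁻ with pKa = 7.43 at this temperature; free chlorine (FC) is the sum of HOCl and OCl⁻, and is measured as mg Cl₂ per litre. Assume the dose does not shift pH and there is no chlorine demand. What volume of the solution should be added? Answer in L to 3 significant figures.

Volume: 397 m³ = 397,000 L.
[OCl⁻]/[HOCl] = 10^(pH − pKa) = 10^(7.61 − 7.43) = 1.514; fraction as HOCl = 1/(1 + 1.514) = 0.3978.
Free chlorine required for 1.02 ppm HOCl: 1.02 / 0.3978 = 2.564 ppm.
FC to add: 2.564 − 0.2 = 2.364 mg/L as Cl₂.
Cl₂ equivalent: 2.364 mg/L × 397,000 L = 938.4 g.
Product at 14.1% available Cl: 938.4 / 0.141 = 6656 g.
Volume: 6656 g ÷ 1.11 g/mL = 5996 mL.

6.00 L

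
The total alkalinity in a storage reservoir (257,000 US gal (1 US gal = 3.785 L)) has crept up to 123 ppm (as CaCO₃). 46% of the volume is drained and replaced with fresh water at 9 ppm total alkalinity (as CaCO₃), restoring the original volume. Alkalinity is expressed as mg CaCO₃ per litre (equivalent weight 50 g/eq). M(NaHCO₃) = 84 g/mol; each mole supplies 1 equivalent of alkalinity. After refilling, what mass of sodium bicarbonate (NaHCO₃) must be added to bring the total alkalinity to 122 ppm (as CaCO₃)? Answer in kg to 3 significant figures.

84.1 kg

Volume: 257,000 US gal × 3.785 L/gal = 972,745 L.
After draining 46% and refilling: 123 × 0.54 + 9 × 0.46 = 70.56 ppm.
Deficit to target: 122 − 70.56 = 51.44 mg/L.
As CaCO₃: 51.44 mg/L × 972,745 L = 50,040 g; ÷ 50 g/eq ÷ 1 = 1001 mol NaHCO₃.
Mass: 1001 × 84 = 84,060 g.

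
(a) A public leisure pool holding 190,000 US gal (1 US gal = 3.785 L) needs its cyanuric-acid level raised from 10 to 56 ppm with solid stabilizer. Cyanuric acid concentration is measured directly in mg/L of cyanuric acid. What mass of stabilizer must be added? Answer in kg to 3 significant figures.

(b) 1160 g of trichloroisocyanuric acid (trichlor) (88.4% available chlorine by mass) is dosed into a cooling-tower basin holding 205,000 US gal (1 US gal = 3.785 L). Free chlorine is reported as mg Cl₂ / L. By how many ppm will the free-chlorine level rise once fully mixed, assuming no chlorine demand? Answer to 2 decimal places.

(a) Volume: 190,000 US gal × 3.785 L/gal = 719,150 L.
(a) CYA to add: (56 − 10) = 46 mg/L × 719,150 L = 33,080 g cyanuric acid.

(b) Volume: 205,000 US gal × 3.785 L/gal = 775,925 L.
(b) Available chlorine delivered: 1160 g × 0.884 = 1025 g as Cl₂.
(b) Concentration rise: 1025 g / 775,925 L = 1.322 mg/L = 1.32 ppm.

(a) 33.1 kg; (b) 1.32 ppm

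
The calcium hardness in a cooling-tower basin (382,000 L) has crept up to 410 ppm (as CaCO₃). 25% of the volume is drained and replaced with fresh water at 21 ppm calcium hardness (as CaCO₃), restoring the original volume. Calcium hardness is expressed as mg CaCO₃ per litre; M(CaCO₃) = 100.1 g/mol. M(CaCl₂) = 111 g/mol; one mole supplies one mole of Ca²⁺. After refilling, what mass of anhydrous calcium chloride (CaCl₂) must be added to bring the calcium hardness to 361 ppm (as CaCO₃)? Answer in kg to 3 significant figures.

20.4 kg

After draining 25% and refilling: 410 × 0.75 + 21 × 0.25 = 312.75 ppm.
Deficit to target: 361 − 312.75 = 48.25 mg/L.
As CaCO₃: 48.25 mg/L × 382,000 L = 18,430 g; ÷ 100.1 = 184.1 mol Ca²⁺.
Mass: 184.1 × 111 = 20,440 g.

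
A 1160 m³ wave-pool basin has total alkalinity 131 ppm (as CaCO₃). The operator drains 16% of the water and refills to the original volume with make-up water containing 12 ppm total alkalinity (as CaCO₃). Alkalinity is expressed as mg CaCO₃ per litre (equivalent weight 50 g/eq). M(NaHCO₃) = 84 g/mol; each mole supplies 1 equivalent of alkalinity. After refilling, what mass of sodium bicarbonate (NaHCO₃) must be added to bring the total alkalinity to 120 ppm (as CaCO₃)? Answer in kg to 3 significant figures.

15.7 kg

Volume: 1160 m³ = 1,160,000 L.
After draining 16% and refilling: 131 × 0.84 + 12 × 0.16 = 111.96 ppm.
Deficit to target: 120 − 111.96 = 8.04 mg/L.
As CaCO₃: 8.04 mg/L × 1,160,000 L = 9326 g; ÷ 50 g/eq ÷ 1 = 186.5 mol NaHCO₃.
Mass: 186.5 × 84 = 15,670 g.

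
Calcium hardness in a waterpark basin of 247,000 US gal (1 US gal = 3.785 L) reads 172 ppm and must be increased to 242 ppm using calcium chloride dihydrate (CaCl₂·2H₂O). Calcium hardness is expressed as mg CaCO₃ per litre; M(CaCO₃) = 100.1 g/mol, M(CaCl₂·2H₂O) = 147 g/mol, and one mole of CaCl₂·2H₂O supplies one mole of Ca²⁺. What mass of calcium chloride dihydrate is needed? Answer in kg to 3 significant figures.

Volume: 247,000 US gal × 3.785 L/gal = 934,895 L.
Hardness to add: (242 − 172) = 70 mg/L as CaCO₃ × 934,895 L = 65,440 g as CaCO₃.
Moles of Ca²⁺ (1 mol Ca²⁺ ≡ 1 mol CaCO₃): 65,440 / 100.1 g/mol = 653.8 mol.
Mass of CaCl₂·2H₂O: 653.8 × 147 = 96,100 g.

96.1 kg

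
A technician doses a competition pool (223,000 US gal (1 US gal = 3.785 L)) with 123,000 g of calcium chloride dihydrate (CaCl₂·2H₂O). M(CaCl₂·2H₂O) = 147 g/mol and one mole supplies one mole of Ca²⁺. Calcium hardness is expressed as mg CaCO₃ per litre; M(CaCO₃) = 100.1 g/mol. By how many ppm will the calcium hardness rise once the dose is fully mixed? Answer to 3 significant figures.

Volume: 223,000 US gal × 3.785 L/gal = 844,055 L.
Moles of Ca²⁺: 123,000 g ÷ 147 g/mol = 836.7 mol.
As CaCO₃: 836.7 mol × 100.1 g/mol = 83,760 g.
Rise: 83,760 g / 844,055 L × 1000 = 99.23 mg/L.

99.2 ppm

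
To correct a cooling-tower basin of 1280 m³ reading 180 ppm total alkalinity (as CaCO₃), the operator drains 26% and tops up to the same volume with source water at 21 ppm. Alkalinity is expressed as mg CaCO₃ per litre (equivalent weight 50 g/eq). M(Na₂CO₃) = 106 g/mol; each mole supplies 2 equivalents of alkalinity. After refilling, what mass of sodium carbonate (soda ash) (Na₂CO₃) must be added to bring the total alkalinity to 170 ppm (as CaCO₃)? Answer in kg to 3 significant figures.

42.5 kg

Volume: 1280 m³ = 1,280,000 L.
After draining 26% and refilling: 180 × 0.74 + 21 × 0.26 = 138.66 ppm.
Deficit to target: 170 − 138.66 = 31.34 mg/L.
As CaCO₃: 31.34 mg/L × 1,280,000 L = 40,120 g; ÷ 50 g/eq ÷ 2 = 401.2 mol Na₂CO₃.
Mass: 401.2 × 106 = 42,520 g.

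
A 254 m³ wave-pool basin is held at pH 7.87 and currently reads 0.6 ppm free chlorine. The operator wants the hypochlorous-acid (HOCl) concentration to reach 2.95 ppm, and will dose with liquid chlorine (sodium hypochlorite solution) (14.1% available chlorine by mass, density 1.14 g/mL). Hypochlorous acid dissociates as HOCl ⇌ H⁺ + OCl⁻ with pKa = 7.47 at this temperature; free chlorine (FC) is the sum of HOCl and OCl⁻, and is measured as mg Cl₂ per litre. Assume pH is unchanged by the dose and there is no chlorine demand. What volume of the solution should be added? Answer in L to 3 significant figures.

Volume: 254 m³ = 254,000 L.
[OCl⁻]/[HOCl] = 10^(pH − pKa) = 10^(7.87 − 7.47) = 2.512; fraction as HOCl = 1/(1 + 2.512) = 0.2847.
Free chlorine required for 2.95 ppm HOCl: 2.95 / 0.2847 = 10.36 ppm.
FC to add: 10.36 − 0.6 = 9.76 mg/L as Cl₂.
Cl₂ equivalent: 9.76 mg/L × 254,000 L = 2479 g.
Product at 14.1% available Cl: 2479 / 0.141 = 17,580 g.
Volume: 17,580 g ÷ 1.14 g/mL = 15,420 mL.

15.4 L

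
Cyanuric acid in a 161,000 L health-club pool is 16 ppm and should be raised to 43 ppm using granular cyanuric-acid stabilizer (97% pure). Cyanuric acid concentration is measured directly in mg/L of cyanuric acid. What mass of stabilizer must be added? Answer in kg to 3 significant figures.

4.48 kg

CYA to add: (43 − 16) = 27 mg/L × 161,000 L = 4347 g cyanuric acid.
At 97% purity: 4347 / 0.97 = 4481 g product.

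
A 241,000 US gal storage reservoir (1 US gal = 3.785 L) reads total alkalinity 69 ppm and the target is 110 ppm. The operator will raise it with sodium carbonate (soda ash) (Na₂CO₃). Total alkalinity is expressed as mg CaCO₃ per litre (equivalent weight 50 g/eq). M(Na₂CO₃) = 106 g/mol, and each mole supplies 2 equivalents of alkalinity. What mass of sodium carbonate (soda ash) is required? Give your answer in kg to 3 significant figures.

39.6 kg

Volume: 241,000 US gal × 3.785 L/gal = 912,185 L.
Alkalinity to add: (110 − 69) = 41 mg/L as CaCO₃ × 912,185 L = 37,400 g as CaCO₃.
Equivalents: 37,400 g ÷ 50 g/eq = 748 eq.
Each mole of Na₂CO₃ supplies 2 eq, so 748 / 2 = 374 mol.
Mass: 374 mol × 106 g/mol = 39,640 g.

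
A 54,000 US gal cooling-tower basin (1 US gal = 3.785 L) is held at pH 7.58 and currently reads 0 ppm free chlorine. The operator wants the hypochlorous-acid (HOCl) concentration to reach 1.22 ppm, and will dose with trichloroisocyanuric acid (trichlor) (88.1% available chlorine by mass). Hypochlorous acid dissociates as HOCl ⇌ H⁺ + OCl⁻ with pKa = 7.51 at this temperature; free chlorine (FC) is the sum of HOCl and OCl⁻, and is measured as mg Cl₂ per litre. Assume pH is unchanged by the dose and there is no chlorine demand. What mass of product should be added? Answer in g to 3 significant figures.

616 g

Volume: 54,000 US gal × 3.785 L/gal = 204,390 L.
[OCl⁻]/[HOCl] = 10^(pH − pKa) = 10^(7.58 − 7.51) = 1.175; fraction as HOCl = 1/(1 + 1.175) = 0.4598.
Free chlorine required for 1.22 ppm HOCl: 1.22 / 0.4598 = 2.653 ppm.
FC to add: 2.653 − 0 = 2.653 mg/L as Cl₂.
Cl₂ equivalent: 2.653 mg/L × 204,390 L = 542.3 g.
Product at 88.1% available Cl: 542.3 / 0.881 = 615.6 g.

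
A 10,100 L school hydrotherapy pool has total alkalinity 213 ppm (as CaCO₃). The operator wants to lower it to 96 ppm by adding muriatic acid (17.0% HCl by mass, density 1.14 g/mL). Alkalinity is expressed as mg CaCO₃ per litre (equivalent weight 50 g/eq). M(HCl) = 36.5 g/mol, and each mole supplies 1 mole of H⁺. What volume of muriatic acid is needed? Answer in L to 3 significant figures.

Alkalinity to neutralize: (213 − 96) = 117 mg/L as CaCO₃ × 10,100 L = 1182 g as CaCO₃.
Equivalents of H⁺ required: 1182 ÷ 50 g/eq = 23.63 eq = 23.63 mol HCl.
Mass of HCl: 23.63 × 36.5 = 862.6 g.
Mass of 17.0% solution: 862.6 / 0.17 = 5074 g.
Volume: 5074 g ÷ 1.14 g/mL = 4451 mL.

4.45 L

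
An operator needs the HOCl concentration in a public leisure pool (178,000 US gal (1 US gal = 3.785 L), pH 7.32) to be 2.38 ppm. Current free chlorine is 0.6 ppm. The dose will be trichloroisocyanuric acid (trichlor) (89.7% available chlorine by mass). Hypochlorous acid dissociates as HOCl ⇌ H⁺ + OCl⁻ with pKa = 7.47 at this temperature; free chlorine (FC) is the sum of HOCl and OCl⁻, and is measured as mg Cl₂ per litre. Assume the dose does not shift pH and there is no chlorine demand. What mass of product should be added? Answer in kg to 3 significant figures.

2.60 kg

Volume: 178,000 US gal × 3.785 L/gal = 673,730 L.
[OCl⁻]/[HOCl] = 10^(pH − pKa) = 10^(7.32 − 7.47) = 0.7079; fraction as HOCl = 1/(1 + 0.7079) = 0.5855.
Free chlorine required for 2.38 ppm HOCl: 2.38 / 0.5855 = 4.065 ppm.
FC to add: 4.065 − 0.6 = 3.465 mg/L as Cl₂.
Cl₂ equivalent: 3.465 mg/L × 673,730 L = 2334 g.
Product at 89.7% available Cl: 2334 / 0.897 = 2602 g.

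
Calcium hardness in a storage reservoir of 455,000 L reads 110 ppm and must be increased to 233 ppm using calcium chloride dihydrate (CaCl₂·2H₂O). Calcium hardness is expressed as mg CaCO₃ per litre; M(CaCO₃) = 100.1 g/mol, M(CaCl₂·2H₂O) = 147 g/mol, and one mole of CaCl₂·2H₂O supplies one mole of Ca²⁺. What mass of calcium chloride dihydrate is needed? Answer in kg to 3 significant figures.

Hardness to add: (233 − 110) = 123 mg/L as CaCO₃ × 455,000 L = 55,960 g as CaCO₃.
Moles of Ca²⁺ (1 mol Ca²⁺ ≡ 1 mol CaCO₃): 55,960 / 100.1 g/mol = 559.1 mol.
Mass of CaCl₂·2H₂O: 559.1 × 147 = 82,190 g.

82.2 kg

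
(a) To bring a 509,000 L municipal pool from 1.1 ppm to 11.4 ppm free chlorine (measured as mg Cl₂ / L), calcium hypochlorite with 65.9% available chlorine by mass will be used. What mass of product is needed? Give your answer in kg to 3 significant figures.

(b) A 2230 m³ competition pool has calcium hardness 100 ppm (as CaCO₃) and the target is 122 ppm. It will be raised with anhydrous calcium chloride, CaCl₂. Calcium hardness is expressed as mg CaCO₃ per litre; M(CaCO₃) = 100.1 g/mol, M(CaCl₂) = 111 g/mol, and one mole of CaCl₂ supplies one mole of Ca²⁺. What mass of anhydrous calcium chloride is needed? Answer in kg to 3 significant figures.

(a) 7.96 kg; (b) 54.4 kg

(a) Chlorine deficit: 11.4 − 1.1 = 10.3 ppm = 10.3 mg/L as Cl₂.
(a) Cl₂ equivalent needed: 10.3 mg/L × 509,000 L = 5,243,000 mg = 5243 g.
(a) Product at 65.9% available chlorine: 5243 / 0.659 = 7956 g.

(b) Volume: 2230 m³ = 2,230,000 L.
(b) Hardness to add: (122 − 100) = 22 mg/L as CaCO₃ × 2,230,000 L = 49,060 g as CaCO₃.
(b) Moles of Ca²⁺ (1 mol Ca²⁺ ≡ 1 mol CaCO₃): 49,060 / 100.1 g/mol = 490.1 mol.
(b) Mass of CaCl₂: 490.1 × 111 = 54,400 g.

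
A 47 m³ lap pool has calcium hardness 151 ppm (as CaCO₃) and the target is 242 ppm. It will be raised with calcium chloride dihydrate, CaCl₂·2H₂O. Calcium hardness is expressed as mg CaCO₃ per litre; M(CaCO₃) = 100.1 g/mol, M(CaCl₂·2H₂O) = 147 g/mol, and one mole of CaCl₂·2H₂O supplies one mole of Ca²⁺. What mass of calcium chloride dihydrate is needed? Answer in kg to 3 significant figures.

6.28 kg

Volume: 47 m³ = 47,000 L.
Hardness to add: (242 − 151) = 91 mg/L as CaCO₃ × 47,000 L = 4277 g as CaCO₃.
Moles of Ca²⁺ (1 mol Ca²⁺ ≡ 1 mol CaCO₃): 4277 / 100.1 g/mol = 42.73 mol.
Mass of CaCl₂·2H₂O: 42.73 × 147 = 6281 g.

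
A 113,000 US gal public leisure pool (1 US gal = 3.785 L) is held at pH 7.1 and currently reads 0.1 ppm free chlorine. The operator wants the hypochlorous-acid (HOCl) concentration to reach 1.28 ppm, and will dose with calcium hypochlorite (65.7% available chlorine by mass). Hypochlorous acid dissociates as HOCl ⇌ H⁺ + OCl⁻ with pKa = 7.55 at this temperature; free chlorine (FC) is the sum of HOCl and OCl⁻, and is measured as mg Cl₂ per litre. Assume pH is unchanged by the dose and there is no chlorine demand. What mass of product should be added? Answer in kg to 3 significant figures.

Volume: 113,000 US gal × 3.785 L/gal = 427,705 L.
[OCl⁻]/[HOCl] = 10^(pH − pKa) = 10^(7.1 − 7.55) = 0.3548; fraction as HOCl = 1/(1 + 0.3548) = 0.7381.
Free chlorine required for 1.28 ppm HOCl: 1.28 / 0.7381 = 1.734 ppm.
FC to add: 1.734 − 0.1 = 1.634 mg/L as Cl₂.
Cl₂ equivalent: 1.634 mg/L × 427,705 L = 698.9 g.
Product at 65.7% available Cl: 698.9 / 0.657 = 1064 g.

1.06 kg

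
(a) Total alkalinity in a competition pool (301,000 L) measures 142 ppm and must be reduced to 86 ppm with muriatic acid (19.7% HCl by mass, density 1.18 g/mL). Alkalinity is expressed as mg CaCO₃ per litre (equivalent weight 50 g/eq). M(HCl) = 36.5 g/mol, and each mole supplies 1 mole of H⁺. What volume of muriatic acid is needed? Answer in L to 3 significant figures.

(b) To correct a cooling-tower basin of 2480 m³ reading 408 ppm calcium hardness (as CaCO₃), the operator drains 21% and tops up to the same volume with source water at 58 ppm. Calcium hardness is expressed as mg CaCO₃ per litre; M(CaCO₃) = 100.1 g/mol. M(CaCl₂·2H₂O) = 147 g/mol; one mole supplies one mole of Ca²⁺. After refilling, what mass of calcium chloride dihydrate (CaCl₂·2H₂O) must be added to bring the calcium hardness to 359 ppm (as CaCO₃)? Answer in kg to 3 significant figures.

(a) Alkalinity to neutralize: (142 − 86) = 56 mg/L as CaCO₃ × 301,000 L = 16,860 g as CaCO₃.
(a) Equivalents of H⁺ required: 16,860 ÷ 50 g/eq = 337.1 eq = 337.1 mol HCl.
(a) Mass of HCl: 337.1 × 36.5 = 12,300 g.
(a) Mass of 19.7% solution: 12,300 / 0.197 = 62,460 g.
(a) Volume: 62,460 g ÷ 1.18 g/mL = 52,930 mL.

(b) Volume: 2480 m³ = 2,480,000 L.
(b) After draining 21% and refilling: 408 × 0.79 + 58 × 0.21 = 334.5 ppm.
(b) Deficit to target: 359 − 334.5 = 24.5 mg/L.
(b) As CaCO₃: 24.5 mg/L × 2,480,000 L = 60,760 g; ÷ 100.1 = 607 mol Ca²⁺.
(b) Mass: 607 × 147 = 89,230 g.

(a) 52.9 L; (b) 89.2 kg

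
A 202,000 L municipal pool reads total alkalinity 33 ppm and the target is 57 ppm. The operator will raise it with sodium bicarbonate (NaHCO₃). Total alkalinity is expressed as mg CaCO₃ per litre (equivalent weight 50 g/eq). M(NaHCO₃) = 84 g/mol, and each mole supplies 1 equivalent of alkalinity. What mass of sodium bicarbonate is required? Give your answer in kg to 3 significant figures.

Alkalinity to add: (57 − 33) = 24 mg/L as CaCO₃ × 202,000 L = 4848 g as CaCO₃.
Equivalents: 4848 g ÷ 50 g/eq = 96.96 eq.
NaHCO₃ supplies 1 eq per mole → 96.96 mol.
Mass: 96.96 mol × 84 g/mol = 8145 g.

8.14 kg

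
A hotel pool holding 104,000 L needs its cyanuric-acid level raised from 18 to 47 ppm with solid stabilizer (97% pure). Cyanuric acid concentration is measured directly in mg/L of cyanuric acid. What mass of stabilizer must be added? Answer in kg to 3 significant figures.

CYA to add: (47 − 18) = 29 mg/L × 104,000 L = 3016 g cyanuric acid.
At 97% purity: 3016 / 0.97 = 3109 g product.

3.11 kg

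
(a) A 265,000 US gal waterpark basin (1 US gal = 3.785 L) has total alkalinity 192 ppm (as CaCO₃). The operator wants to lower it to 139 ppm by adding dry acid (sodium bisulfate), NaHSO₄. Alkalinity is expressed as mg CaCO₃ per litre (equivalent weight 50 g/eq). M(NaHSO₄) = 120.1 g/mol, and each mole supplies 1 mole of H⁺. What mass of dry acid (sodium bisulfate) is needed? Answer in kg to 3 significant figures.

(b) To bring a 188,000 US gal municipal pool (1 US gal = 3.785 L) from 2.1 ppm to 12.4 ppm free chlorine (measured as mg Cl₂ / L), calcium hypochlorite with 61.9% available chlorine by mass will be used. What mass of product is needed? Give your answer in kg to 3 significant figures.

(a) 128 kg; (b) 11.8 kg

(a) Volume: 265,000 US gal × 3.785 L/gal = 1,003,025 L.
(a) Alkalinity to neutralize: (192 − 139) = 53 mg/L as CaCO₃ × 1,003,025 L = 53,160 g as CaCO₃.
(a) Equivalents of H⁺ required: 53,160 ÷ 50 g/eq = 1063 eq = 1063 mol NaHSO₄.
(a) Mass of NaHSO₄: 1063 × 120.1 = 127,700 g.

(b) Volume: 188,000 US gal × 3.785 L/gal = 711,580 L.
(b) Chlorine deficit: 12.4 − 2.1 = 10.3 ppm = 10.3 mg/L as Cl₂.
(b) Cl₂ equivalent needed: 10.3 mg/L × 711,580 L = 7,329,000 mg = 7329 g.
(b) Product at 61.9% available chlorine: 7329 / 0.619 = 11,840 g.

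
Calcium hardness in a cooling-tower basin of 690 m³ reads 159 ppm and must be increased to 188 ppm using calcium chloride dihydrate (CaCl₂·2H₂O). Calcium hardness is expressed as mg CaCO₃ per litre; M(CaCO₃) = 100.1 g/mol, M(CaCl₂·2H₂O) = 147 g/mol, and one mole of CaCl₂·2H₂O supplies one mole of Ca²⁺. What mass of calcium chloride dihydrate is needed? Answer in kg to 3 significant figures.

Volume: 690 m³ = 690,000 L.
Hardness to add: (188 − 159) = 29 mg/L as CaCO₃ × 690,000 L = 20,010 g as CaCO₃.
Moles of Ca²⁺ (1 mol Ca²⁺ ≡ 1 mol CaCO₃): 20,010 / 100.1 g/mol = 199.9 mol.
Mass of CaCl₂·2H₂O: 199.9 × 147 = 29,390 g.

29.4 kg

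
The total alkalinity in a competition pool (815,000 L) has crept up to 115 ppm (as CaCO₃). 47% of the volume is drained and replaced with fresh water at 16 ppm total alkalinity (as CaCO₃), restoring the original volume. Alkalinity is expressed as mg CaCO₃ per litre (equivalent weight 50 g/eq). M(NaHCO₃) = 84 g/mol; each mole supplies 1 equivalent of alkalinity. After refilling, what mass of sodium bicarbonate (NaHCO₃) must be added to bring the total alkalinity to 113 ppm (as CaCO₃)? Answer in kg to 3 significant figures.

61.0 kg

After draining 47% and refilling: 115 × 0.53 + 16 × 0.47 = 68.47 ppm.
Deficit to target: 113 − 68.47 = 44.53 mg/L.
As CaCO₃: 44.53 mg/L × 815,000 L = 36,290 g; ÷ 50 g/eq ÷ 1 = 725.8 mol NaHCO₃.
Mass: 725.8 × 84 = 60,970 g.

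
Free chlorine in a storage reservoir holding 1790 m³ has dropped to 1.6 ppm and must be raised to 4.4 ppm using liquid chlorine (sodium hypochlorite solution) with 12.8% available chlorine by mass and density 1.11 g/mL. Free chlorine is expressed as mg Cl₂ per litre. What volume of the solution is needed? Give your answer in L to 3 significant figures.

Volume: 1790 m³ = 1,790,000 L.
Chlorine deficit: 4.4 − 1.6 = 2.8 ppm = 2.8 mg/L as Cl₂.
Cl₂ equivalent needed: 2.8 mg/L × 1,790,000 L = 5,012,000 mg = 5012 g.
Product at 12.8% available chlorine: 5012 / 0.128 = 39,160 g.
Volume at density 1.11 g/mL: 39,160 g ÷ 1.11 g/mL = 35,280 mL.

35.3 L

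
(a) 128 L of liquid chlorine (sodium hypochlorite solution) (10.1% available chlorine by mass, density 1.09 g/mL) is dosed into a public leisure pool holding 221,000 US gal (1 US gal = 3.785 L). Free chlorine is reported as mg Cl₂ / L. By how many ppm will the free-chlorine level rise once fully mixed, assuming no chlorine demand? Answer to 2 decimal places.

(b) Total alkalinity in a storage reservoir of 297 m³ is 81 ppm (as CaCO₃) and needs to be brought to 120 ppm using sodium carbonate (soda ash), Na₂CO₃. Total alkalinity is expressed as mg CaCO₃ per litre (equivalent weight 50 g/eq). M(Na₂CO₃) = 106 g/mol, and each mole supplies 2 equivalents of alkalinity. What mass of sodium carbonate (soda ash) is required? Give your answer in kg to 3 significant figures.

(a) 16.85 ppm; (b) 12.3 kg

(a) Volume: 221,000 US gal × 3.785 L/gal = 836,485 L.
(a) Mass of solution: 128 L × 1000 mL/L × 1.09 g/mL = 139,500 g.
(a) Available chlorine delivered: 139,500 g × 0.101 = 14,090 g as Cl₂.
(a) Concentration rise: 14,090 g / 836,485 L = 16.85 mg/L = 16.85 ppm.

(b) Volume: 297 m³ = 297,000 L.
(b) Alkalinity to add: (120 − 81) = 39 mg/L as CaCO₃ × 297,000 L = 11,580 g as CaCO₃.
(b) Equivalents: 11,580 g ÷ 50 g/eq = 231.7 eq.
(b) Each mole of Na₂CO₃ supplies 2 eq, so 231.7 / 2 = 115.8 mol.
(b) Mass: 115.8 mol × 106 g/mol = 12,280 g.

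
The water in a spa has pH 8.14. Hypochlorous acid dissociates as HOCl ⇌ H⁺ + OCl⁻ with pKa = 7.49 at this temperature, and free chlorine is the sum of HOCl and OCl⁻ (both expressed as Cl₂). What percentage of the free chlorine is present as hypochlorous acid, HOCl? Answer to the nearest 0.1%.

18.3%

[OCl⁻]/[HOCl] = 10^(pH − pKa) = 10^(8.14 − 7.49) = 10^0.65 = 4.467.
Fraction as HOCl = 1 / (1 + 4.467) = 0.1829.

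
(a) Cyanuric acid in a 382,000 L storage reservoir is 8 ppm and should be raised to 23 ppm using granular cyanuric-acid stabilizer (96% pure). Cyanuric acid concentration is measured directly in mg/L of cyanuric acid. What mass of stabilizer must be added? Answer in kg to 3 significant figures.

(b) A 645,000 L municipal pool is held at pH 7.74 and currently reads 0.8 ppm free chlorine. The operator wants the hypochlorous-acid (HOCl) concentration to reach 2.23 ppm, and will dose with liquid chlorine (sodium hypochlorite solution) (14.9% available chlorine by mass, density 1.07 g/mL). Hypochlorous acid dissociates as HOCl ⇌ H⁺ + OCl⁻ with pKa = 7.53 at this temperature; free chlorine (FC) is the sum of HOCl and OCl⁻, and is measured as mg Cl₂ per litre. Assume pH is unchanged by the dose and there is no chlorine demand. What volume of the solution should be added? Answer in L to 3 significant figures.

(a) CYA to add: (23 − 8) = 15 mg/L × 382,000 L = 5730 g cyanuric acid.
(a) At 96% purity: 5730 / 0.96 = 5969 g product.

(b) [OCl⁻]/[HOCl] = 10^(pH − pKa) = 10^(7.74 − 7.53) = 1.622; fraction as HOCl = 1/(1 + 1.622) = 0.3814.
(b) Free chlorine required for 2.23 ppm HOCl: 2.23 / 0.3814 = 5.847 ppm.
(b) FC to add: 5.847 − 0.8 = 5.047 mg/L as Cl₂.
(b) Cl₂ equivalent: 5.047 mg/L × 645,000 L = 3255 g.
(b) Product at 14.9% available Cl: 3255 / 0.149 = 21,850 g.
(b) Volume: 21,850 g ÷ 1.07 g/mL = 20,420 mL.

(a) 5.97 kg; (b) 20.4 L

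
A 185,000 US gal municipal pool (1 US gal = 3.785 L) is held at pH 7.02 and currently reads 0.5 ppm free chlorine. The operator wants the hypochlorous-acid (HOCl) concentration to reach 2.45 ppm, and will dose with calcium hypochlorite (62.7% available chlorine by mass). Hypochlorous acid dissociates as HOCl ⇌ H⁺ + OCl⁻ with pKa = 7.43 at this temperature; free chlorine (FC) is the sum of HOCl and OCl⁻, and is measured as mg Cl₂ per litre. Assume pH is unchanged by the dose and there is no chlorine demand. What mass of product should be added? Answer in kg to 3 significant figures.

3.24 kg

Volume: 185,000 US gal × 3.785 L/gal = 700,225 L.
[OCl⁻]/[HOCl] = 10^(pH − pKa) = 10^(7.02 − 7.43) = 0.389; fraction as HOCl = 1/(1 + 0.389) = 0.7199.
Free chlorine required for 2.45 ppm HOCl: 2.45 / 0.7199 = 3.403 ppm.
FC to add: 3.403 − 0.5 = 2.903 mg/L as Cl₂.
Cl₂ equivalent: 2.903 mg/L × 700,225 L = 2033 g.
Product at 62.7% available Cl: 2033 / 0.627 = 3242 g.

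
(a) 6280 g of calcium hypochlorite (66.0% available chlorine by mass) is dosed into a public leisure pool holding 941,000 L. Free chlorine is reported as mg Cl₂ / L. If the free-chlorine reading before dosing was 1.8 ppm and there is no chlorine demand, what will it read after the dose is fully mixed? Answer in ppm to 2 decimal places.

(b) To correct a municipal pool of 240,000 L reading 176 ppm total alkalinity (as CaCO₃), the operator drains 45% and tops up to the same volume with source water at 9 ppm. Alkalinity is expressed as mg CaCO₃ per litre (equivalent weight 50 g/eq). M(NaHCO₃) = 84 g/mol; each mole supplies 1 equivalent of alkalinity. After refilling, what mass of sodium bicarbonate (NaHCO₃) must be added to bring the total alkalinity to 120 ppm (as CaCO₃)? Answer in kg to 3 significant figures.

(a) 6.20 ppm; (b) 7.72 kg

(a) Available chlorine delivered: 6280 g × 0.66 = 4145 g as Cl₂.
(a) Concentration rise: 4145 g / 941,000 L = 4.405 mg/L = 4.40 ppm.
(a) Final FC: 1.8 + 4.40 = 6.20 ppm.

(b) After draining 45% and refilling: 176 × 0.55 + 9 × 0.45 = 100.85 ppm.
(b) Deficit to target: 120 − 100.85 = 19.15 mg/L.
(b) As CaCO₃: 19.15 mg/L × 240,000 L = 4596 g; ÷ 50 g/eq ÷ 1 = 91.92 mol NaHCO₃.
(b) Mass: 91.92 × 84 = 7721 g.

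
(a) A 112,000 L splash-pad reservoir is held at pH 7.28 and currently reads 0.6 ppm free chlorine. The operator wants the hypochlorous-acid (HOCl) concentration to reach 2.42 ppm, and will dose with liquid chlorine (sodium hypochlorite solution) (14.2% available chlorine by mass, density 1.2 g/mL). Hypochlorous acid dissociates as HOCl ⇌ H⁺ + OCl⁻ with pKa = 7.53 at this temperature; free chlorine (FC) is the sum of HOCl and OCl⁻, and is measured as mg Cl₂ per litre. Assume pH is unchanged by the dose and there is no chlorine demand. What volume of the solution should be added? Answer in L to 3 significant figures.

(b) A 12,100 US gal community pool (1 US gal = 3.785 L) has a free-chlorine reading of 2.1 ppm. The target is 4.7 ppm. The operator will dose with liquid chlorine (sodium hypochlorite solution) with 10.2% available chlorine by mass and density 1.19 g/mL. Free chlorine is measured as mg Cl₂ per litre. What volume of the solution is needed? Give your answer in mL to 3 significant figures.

(a) [OCl⁻]/[HOCl] = 10^(pH − pKa) = 10^(7.28 − 7.53) = 0.5623; fraction as HOCl = 1/(1 + 0.5623) = 0.6401.
(a) Free chlorine required for 2.42 ppm HOCl: 2.42 / 0.6401 = 3.781 ppm.
(a) FC to add: 3.781 − 0.6 = 3.181 mg/L as Cl₂.
(a) Cl₂ equivalent: 3.181 mg/L × 112,000 L = 356.3 g.
(a) Product at 14.2% available Cl: 356.3 / 0.142 = 2509 g.
(a) Volume: 2509 g ÷ 1.2 g/mL = 2091 mL.

(b) Volume: 12,100 US gal × 3.785 L/gal = 45,798 L.
(b) Chlorine deficit: 4.7 − 2.1 = 2.6 ppm = 2.6 mg/L as Cl₂.
(b) Cl₂ equivalent needed: 2.6 mg/L × 45,798 L = 119,100 mg = 119.1 g.
(b) Product at 10.2% available chlorine: 119.1 / 0.102 = 1167 g.
(b) Volume at density 1.19 g/mL: 1167 g ÷ 1.19 g/mL = 981 mL.

(a) 2.09 L; (b) 981 mL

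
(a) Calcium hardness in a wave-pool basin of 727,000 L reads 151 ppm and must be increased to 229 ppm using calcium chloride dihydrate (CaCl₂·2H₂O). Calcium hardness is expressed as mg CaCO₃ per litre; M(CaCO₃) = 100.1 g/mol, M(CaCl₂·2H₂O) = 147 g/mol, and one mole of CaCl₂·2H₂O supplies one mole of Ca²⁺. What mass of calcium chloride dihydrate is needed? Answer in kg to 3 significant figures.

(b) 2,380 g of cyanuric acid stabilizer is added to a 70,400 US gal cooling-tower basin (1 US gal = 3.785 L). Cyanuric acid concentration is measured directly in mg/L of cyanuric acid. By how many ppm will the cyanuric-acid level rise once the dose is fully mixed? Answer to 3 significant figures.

(a) Hardness to add: (229 − 151) = 78 mg/L as CaCO₃ × 727,000 L = 56,710 g as CaCO₃.
(a) Moles of Ca²⁺ (1 mol Ca²⁺ ≡ 1 mol CaCO₃): 56,710 / 100.1 g/mol = 566.5 mol.
(a) Mass of CaCl₂·2H₂O: 566.5 × 147 = 83,270 g.

(b) Volume: 70,400 US gal × 3.785 L/gal = 266,464 L.
(b) Rise: 2,380 g / 266,464 L × 1000 = 8.932 mg/L.

(a) 83.3 kg; (b) 8.93 ppm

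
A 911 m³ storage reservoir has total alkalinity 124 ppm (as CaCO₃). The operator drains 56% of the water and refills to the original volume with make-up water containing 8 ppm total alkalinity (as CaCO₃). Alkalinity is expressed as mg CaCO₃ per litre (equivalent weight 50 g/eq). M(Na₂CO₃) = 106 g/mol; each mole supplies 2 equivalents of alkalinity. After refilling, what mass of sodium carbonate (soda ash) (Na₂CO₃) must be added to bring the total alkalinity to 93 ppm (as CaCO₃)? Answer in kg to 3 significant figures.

32.8 kg

Volume: 911 m³ = 911,000 L.
After draining 56% and refilling: 124 × 0.44 + 8 × 0.56 = 59.04 ppm.
Deficit to target: 93 − 59.04 = 33.96 mg/L.
As CaCO₃: 33.96 mg/L × 911,000 L = 30,940 g; ÷ 50 g/eq ÷ 2 = 309.4 mol Na₂CO₃.
Mass: 309.4 × 106 = 32,790 g.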